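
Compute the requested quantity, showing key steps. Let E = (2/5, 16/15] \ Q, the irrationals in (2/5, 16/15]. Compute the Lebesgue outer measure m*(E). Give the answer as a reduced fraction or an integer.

The interval I = (2/5, 16/15] has m(I) = 16/15 - 2/5 = 2/3 (endpoints are measure-zero, so open/closed/half-open agree). Write I = (I cap Q) u (I \ Q). The rationals in I are countable, so m*(I cap Q) = 0 (cover each rational by intervals whose total length is arbitrarily small). By countable subadditivity m*(I) <= m*(I cap Q) + m*(I \ Q), hence m*(I \ Q) >= m(I) = 2/3. The reverse inequality m*(I \ Q) <= m*(I) = 2/3 is trivial since (I \ Q) is a subset of I. Therefore m*(I \ Q) = 2/3.

2/3


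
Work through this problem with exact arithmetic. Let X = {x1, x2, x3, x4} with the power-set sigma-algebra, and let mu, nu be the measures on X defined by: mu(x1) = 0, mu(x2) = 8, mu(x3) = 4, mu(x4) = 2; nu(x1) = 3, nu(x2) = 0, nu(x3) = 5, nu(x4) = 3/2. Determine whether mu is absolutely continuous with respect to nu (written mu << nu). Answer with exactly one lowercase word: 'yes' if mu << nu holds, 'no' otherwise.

mu << nu means: every nu-null measurable set is also mu-null; equivalently, for every atom x, if nu({x}) = 0 then mu({x}) = 0.
Checking each atom:
  x1: nu = 3 > 0 -> no constraint.
  x2: nu = 0, mu = 8 > 0 -> violates mu << nu.
  x3: nu = 5 > 0 -> no constraint.
  x4: nu = 3/2 > 0 -> no constraint.
The atom(s) x2 violate the condition (nu = 0 but mu > 0). Therefore mu is NOT absolutely continuous w.r.t. nu.

no


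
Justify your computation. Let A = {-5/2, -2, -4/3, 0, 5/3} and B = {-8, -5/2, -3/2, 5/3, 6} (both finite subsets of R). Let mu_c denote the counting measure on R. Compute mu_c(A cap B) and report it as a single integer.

Counting measure on a finite set equals cardinality. mu_c(A cap B) = |A cap B| (elements appearing in both).
Enumerating the elements of A that also lie in B gives 2 element(s).
So mu_c(A cap B) = 2.

2


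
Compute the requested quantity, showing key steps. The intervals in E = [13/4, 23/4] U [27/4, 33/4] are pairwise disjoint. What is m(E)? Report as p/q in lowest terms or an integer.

For pairwise disjoint intervals, m(union_i I_i) = sum_i m(I_i),
and m is invariant under swapping open/closed endpoints (single points have measure 0).
So m(E) = sum_i (b_i - a_i).
  I_1 has length 23/4 - 13/4 = 5/2.
  I_2 has length 33/4 - 27/4 = 3/2.
Summing:
  m(E) = 5/2 + 3/2 = 4.

4


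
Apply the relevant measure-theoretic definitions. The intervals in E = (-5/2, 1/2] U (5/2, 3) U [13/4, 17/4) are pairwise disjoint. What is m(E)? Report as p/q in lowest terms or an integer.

For pairwise disjoint intervals, m(union_i I_i) = sum_i m(I_i),
and m is invariant under swapping open/closed endpoints (single points have measure 0).
So m(E) = sum_i (b_i - a_i).
  I_1 has length 1/2 - (-5/2) = 3.
  I_2 has length 3 - 5/2 = 1/2.
  I_3 has length 17/4 - 13/4 = 1.
Summing:
  m(E) = 3 + 1/2 + 1 = 9/2.

9/2


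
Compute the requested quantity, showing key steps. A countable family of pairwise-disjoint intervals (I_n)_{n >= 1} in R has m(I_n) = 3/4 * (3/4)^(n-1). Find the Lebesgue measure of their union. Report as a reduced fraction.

By countable additivity of the Lebesgue measure on pairwise disjoint measurable sets,
  m(union_{n >= 1} I_n) = sum_{n >= 1} m(I_n) = sum_{n >= 1} a * r^(n-1),
  with a = 3/4 and r = 3/4.
Since 0 < r = 3/4 < 1, the geometric series converges:
  sum_{n >= 1} a * r^(n-1) = a / (1 - r).
  = 3/4 / (1 - 3/4)
  = 3/4 / (1/4)
  = 3.

3


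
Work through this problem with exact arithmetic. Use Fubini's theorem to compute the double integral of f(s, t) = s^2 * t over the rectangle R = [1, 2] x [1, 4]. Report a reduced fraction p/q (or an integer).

f(s, t) is a tensor product of a function of s and a function of t, and both factors are bounded continuous (hence Lebesgue integrable) on the rectangle, so Fubini's theorem applies:
  integral_R f d(m x m) = (integral_a1^b1 s^2 ds) * (integral_a2^b2 t dt).
Inner integral in s: integral_{1}^{2} s^2 ds = (2^3 - 1^3)/3
  = 7/3.
Inner integral in t: integral_{1}^{4} t dt = (4^2 - 1^2)/2
  = 15/2.
Product: (7/3) * (15/2) = 35/2.

35/2


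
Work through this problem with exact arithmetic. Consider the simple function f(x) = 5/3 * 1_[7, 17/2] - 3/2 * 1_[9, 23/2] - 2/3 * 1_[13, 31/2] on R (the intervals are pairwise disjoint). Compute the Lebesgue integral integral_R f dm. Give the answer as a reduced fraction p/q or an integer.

For a simple function f = sum_i c_i * 1_{A_i} with disjoint A_i,
  integral f dm = sum_i c_i * m(A_i).
Lengths of the A_i:
  m(A_1) = 17/2 - 7 = 3/2.
  m(A_2) = 23/2 - 9 = 5/2.
  m(A_3) = 31/2 - 13 = 5/2.
Contributions c_i * m(A_i):
  (5/3) * (3/2) = 5/2.
  (-3/2) * (5/2) = -15/4.
  (-2/3) * (5/2) = -5/3.
Total: 5/2 - 15/4 - 5/3 = -35/12.

-35/12


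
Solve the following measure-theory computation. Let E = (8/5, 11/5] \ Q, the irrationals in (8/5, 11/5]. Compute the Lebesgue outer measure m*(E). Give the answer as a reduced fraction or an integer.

The interval I = (8/5, 11/5] has m(I) = 11/5 - 8/5 = 3/5 (endpoints are measure-zero, so open/closed/half-open agree). Write I = (I cap Q) u (I \ Q). The rationals in I are countable, so m*(I cap Q) = 0 (cover each rational by intervals whose total length is arbitrarily small). By countable subadditivity m*(I) <= m*(I cap Q) + m*(I \ Q), hence m*(I \ Q) >= m(I) = 3/5. The reverse inequality m*(I \ Q) <= m*(I) = 3/5 is trivial since (I \ Q) is a subset of I. Therefore m*(I \ Q) = 3/5.

3/5


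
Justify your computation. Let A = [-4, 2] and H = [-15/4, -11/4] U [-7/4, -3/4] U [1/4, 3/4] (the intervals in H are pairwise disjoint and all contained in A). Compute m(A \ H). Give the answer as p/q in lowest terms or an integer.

The ambient interval has length m(A) = 2 - (-4) = 6.
Since the holes are disjoint and sit inside A, by finite additivity
  m(H) = sum_i (b_i - a_i), and m(A \ H) = m(A) - m(H).
Computing the hole measures:
  m(H_1) = -11/4 - (-15/4) = 1.
  m(H_2) = -3/4 - (-7/4) = 1.
  m(H_3) = 3/4 - 1/4 = 1/2.
Summed: m(H) = 1 + 1 + 1/2 = 5/2.
So m(A \ H) = 6 - 5/2 = 7/2.

7/2


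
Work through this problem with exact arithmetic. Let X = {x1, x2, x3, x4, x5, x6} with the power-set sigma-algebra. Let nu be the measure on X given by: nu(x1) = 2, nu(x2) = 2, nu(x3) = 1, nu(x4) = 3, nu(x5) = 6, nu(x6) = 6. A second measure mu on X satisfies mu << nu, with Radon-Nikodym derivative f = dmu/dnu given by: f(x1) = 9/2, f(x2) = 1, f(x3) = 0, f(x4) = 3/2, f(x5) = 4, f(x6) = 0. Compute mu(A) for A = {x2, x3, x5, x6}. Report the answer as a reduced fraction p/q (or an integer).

By the defining property of the Radon-Nikodym derivative, for every measurable set A,
  mu(A) = integral_A f dnu.
Since nu is a discrete measure concentrated on the atoms of X, the integral over A reduces to the sum
  mu(A) = sum_{x in A} f(x) * nu({x}).
Computing each term:
  x2: f(x2) * nu(x2) = 1 * 2 = 2.
  x3: f(x3) * nu(x3) = 0 * 1 = 0.
  x5: f(x5) * nu(x5) = 4 * 6 = 24.
  x6: f(x6) * nu(x6) = 0 * 6 = 0.
Summing: mu(A) = 2 + 0 + 24 + 0 = 26.

26


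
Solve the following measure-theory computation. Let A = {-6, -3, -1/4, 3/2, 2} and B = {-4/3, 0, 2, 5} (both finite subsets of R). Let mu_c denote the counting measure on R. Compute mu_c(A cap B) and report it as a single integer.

Counting measure on a finite set equals cardinality. mu_c(A cap B) = |A cap B| (elements appearing in both).
Enumerating the elements of A that also lie in B gives 1 element(s).
So mu_c(A cap B) = 1.

1


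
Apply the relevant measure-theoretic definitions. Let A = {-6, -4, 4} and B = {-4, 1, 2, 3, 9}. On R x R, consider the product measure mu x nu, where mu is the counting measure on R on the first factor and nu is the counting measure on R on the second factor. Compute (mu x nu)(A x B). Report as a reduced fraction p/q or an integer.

For a measurable rectangle A x B, the product measure satisfies
  (mu x nu)(A x B) = mu(A) * nu(B).
  mu(A) = 3.
  nu(B) = 5.
  (mu x nu)(A x B) = 3 * 5 = 15.

15


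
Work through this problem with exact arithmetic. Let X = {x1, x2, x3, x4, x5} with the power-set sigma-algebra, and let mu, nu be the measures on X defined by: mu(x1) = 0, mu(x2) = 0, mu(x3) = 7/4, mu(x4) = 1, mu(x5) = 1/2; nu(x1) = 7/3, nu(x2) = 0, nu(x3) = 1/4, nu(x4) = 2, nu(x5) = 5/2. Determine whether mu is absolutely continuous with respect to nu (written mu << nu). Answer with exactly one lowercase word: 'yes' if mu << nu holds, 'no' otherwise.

mu << nu means: every nu-null measurable set is also mu-null; equivalently, for every atom x, if nu({x}) = 0 then mu({x}) = 0.
Checking each atom:
  x1: nu = 7/3 > 0 -> no constraint.
  x2: nu = 0, mu = 0 -> consistent with mu << nu.
  x3: nu = 1/4 > 0 -> no constraint.
  x4: nu = 2 > 0 -> no constraint.
  x5: nu = 5/2 > 0 -> no constraint.
No atom violates the condition. Therefore mu << nu.

yes


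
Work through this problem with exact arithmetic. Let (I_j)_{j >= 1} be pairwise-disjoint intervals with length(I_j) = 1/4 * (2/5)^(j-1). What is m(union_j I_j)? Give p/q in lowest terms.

By countable additivity of the Lebesgue measure on pairwise disjoint measurable sets,
  m(union_{j >= 1} I_j) = sum_{j >= 1} m(I_j) = sum_{j >= 1} a * r^(j-1),
  with a = 1/4 and r = 2/5.
Since 0 < r = 2/5 < 1, the geometric series converges:
  sum_{j >= 1} a * r^(j-1) = a / (1 - r).
  = 1/4 / (1 - 2/5)
  = 1/4 / (3/5)
  = 5/12.

5/12


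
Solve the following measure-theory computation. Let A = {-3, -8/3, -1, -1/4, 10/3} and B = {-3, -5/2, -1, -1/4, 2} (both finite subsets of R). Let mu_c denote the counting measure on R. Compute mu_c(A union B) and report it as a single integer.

Counting measure on a finite set equals cardinality. By inclusion-exclusion, |A union B| = |A| + |B| - |A cap B|.
|A| = 5, |B| = 5, |A cap B| = 3.
So mu_c(A union B) = 5 + 5 - 3 = 7.

7


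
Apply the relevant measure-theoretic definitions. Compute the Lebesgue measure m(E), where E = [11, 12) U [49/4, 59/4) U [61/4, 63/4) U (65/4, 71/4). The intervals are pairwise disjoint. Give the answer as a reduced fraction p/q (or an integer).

For pairwise disjoint intervals, m(union_i I_i) = sum_i m(I_i),
and m is invariant under swapping open/closed endpoints (single points have measure 0).
So m(E) = sum_i (b_i - a_i).
  I_1 has length 12 - 11 = 1.
  I_2 has length 59/4 - 49/4 = 5/2.
  I_3 has length 63/4 - 61/4 = 1/2.
  I_4 has length 71/4 - 65/4 = 3/2.
Summing:
  m(E) = 1 + 5/2 + 1/2 + 3/2 = 11/2.

11/2


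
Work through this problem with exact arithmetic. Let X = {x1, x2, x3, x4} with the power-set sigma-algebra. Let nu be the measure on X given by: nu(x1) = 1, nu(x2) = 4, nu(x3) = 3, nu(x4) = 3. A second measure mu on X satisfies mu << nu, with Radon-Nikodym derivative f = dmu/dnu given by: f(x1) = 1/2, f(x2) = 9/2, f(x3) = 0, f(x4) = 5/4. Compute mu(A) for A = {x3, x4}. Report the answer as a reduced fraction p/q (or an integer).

By the defining property of the Radon-Nikodym derivative, for every measurable set A,
  mu(A) = integral_A f dnu.
Since nu is a discrete measure concentrated on the atoms of X, the integral over A reduces to the sum
  mu(A) = sum_{x in A} f(x) * nu({x}).
Computing each term:
  x3: f(x3) * nu(x3) = 0 * 3 = 0.
  x4: f(x4) * nu(x4) = 5/4 * 3 = 15/4.
Summing: mu(A) = 0 + 15/4 = 15/4.

15/4


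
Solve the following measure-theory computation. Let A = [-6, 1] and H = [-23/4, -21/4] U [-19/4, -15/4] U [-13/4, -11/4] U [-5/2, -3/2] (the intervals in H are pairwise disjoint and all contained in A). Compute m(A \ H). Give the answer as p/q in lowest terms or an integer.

The ambient interval has length m(A) = 1 - (-6) = 7.
Since the holes are disjoint and sit inside A, by finite additivity
  m(H) = sum_i (b_i - a_i), and m(A \ H) = m(A) - m(H).
Computing the hole measures:
  m(H_1) = -21/4 - (-23/4) = 1/2.
  m(H_2) = -15/4 - (-19/4) = 1.
  m(H_3) = -11/4 - (-13/4) = 1/2.
  m(H_4) = -3/2 - (-5/2) = 1.
Summed: m(H) = 1/2 + 1 + 1/2 + 1 = 3.
So m(A \ H) = 7 - 3 = 4.

4


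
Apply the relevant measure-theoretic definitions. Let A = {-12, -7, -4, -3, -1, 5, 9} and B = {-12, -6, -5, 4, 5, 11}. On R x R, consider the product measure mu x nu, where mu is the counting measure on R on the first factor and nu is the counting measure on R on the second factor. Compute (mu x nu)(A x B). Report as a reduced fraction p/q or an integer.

For a measurable rectangle A x B, the product measure satisfies
  (mu x nu)(A x B) = mu(A) * nu(B).
  mu(A) = 7.
  nu(B) = 6.
  (mu x nu)(A x B) = 7 * 6 = 42.

42


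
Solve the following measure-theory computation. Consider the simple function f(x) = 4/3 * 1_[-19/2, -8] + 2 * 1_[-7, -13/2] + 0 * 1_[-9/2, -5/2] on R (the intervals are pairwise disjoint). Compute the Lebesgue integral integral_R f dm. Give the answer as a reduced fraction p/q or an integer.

For a simple function f = sum_i c_i * 1_{A_i} with disjoint A_i,
  integral f dm = sum_i c_i * m(A_i).
Lengths of the A_i:
  m(A_1) = -8 - (-19/2) = 3/2.
  m(A_2) = -13/2 - (-7) = 1/2.
  m(A_3) = -5/2 - (-9/2) = 2.
Contributions c_i * m(A_i):
  (4/3) * (3/2) = 2.
  (2) * (1/2) = 1.
  (0) * (2) = 0.
Total: 2 + 1 + 0 = 3.

3


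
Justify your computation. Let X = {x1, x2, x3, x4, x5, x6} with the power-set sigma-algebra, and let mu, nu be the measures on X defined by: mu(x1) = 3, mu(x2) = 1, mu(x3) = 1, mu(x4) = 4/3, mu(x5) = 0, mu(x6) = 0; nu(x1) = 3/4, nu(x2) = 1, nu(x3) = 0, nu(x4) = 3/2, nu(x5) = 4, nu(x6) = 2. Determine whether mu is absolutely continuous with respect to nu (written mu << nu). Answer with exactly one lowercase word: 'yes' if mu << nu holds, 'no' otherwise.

mu << nu means: every nu-null measurable set is also mu-null; equivalently, for every atom x, if nu({x}) = 0 then mu({x}) = 0.
Checking each atom:
  x1: nu = 3/4 > 0 -> no constraint.
  x2: nu = 1 > 0 -> no constraint.
  x3: nu = 0, mu = 1 > 0 -> violates mu << nu.
  x4: nu = 3/2 > 0 -> no constraint.
  x5: nu = 4 > 0 -> no constraint.
  x6: nu = 2 > 0 -> no constraint.
The atom(s) x3 violate the condition (nu = 0 but mu > 0). Therefore mu is NOT absolutely continuous w.r.t. nu.

no


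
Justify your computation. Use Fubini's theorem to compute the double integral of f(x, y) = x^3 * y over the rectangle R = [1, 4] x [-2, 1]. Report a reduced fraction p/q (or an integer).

f(x, y) is a tensor product of a function of x and a function of y, and both factors are bounded continuous (hence Lebesgue integrable) on the rectangle, so Fubini's theorem applies:
  integral_R f d(m x m) = (integral_a1^b1 x^3 dx) * (integral_a2^b2 y dy).
Inner integral in x: integral_{1}^{4} x^3 dx = (4^4 - 1^4)/4
  = 255/4.
Inner integral in y: integral_{-2}^{1} y dy = (1^2 - (-2)^2)/2
  = -3/2.
Product: (255/4) * (-3/2) = -765/8.

-765/8


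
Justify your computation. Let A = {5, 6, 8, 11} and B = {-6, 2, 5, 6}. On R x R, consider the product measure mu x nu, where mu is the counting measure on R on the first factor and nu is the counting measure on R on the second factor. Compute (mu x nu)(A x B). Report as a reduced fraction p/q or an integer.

For a measurable rectangle A x B, the product measure satisfies
  (mu x nu)(A x B) = mu(A) * nu(B).
  mu(A) = 4.
  nu(B) = 4.
  (mu x nu)(A x B) = 4 * 4 = 16.

16


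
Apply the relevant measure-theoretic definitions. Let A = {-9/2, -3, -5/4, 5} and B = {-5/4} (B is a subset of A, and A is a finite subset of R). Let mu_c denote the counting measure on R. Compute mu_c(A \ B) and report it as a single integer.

Counting measure assigns mu_c(E) = |E| (number of elements) when E is finite. For B subset A, A \ B is the set of elements of A not in B, so |A \ B| = |A| - |B|.
|A| = 4, |B| = 1, so mu_c(A \ B) = 4 - 1 = 3.

3


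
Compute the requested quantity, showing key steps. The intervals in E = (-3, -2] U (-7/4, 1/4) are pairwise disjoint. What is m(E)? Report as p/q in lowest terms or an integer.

For pairwise disjoint intervals, m(union_i I_i) = sum_i m(I_i),
and m is invariant under swapping open/closed endpoints (single points have measure 0).
So m(E) = sum_i (b_i - a_i).
  I_1 has length -2 - (-3) = 1.
  I_2 has length 1/4 - (-7/4) = 2.
Summing:
  m(E) = 1 + 2 = 3.

3


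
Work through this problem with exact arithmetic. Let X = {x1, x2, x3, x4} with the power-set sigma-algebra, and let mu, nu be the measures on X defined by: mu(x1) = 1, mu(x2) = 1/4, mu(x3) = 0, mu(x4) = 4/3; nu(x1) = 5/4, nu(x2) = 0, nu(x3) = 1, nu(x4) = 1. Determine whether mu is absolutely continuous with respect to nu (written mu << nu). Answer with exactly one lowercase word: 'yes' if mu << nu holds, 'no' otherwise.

mu << nu means: every nu-null measurable set is also mu-null; equivalently, for every atom x, if nu({x}) = 0 then mu({x}) = 0.
Checking each atom:
  x1: nu = 5/4 > 0 -> no constraint.
  x2: nu = 0, mu = 1/4 > 0 -> violates mu << nu.
  x3: nu = 1 > 0 -> no constraint.
  x4: nu = 1 > 0 -> no constraint.
The atom(s) x2 violate the condition (nu = 0 but mu > 0). Therefore mu is NOT absolutely continuous w.r.t. nu.

no


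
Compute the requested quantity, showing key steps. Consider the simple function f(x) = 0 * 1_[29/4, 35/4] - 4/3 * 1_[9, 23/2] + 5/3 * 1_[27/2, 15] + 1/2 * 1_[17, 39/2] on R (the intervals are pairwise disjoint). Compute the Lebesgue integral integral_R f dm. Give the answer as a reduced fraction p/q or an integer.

For a simple function f = sum_i c_i * 1_{A_i} with disjoint A_i,
  integral f dm = sum_i c_i * m(A_i).
Lengths of the A_i:
  m(A_1) = 35/4 - 29/4 = 3/2.
  m(A_2) = 23/2 - 9 = 5/2.
  m(A_3) = 15 - 27/2 = 3/2.
  m(A_4) = 39/2 - 17 = 5/2.
Contributions c_i * m(A_i):
  (0) * (3/2) = 0.
  (-4/3) * (5/2) = -10/3.
  (5/3) * (3/2) = 5/2.
  (1/2) * (5/2) = 5/4.
Total: 0 - 10/3 + 5/2 + 5/4 = 5/12.

5/12


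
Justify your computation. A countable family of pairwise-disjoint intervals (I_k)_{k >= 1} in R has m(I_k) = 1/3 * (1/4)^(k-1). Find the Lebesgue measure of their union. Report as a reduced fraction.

By countable additivity of the Lebesgue measure on pairwise disjoint measurable sets,
  m(union_{k >= 1} I_k) = sum_{k >= 1} m(I_k) = sum_{k >= 1} a * r^(k-1),
  with a = 1/3 and r = 1/4.
Since 0 < r = 1/4 < 1, the geometric series converges:
  sum_{k >= 1} a * r^(k-1) = a / (1 - r).
  = 1/3 / (1 - 1/4)
  = 1/3 / (3/4)
  = 4/9.

4/9


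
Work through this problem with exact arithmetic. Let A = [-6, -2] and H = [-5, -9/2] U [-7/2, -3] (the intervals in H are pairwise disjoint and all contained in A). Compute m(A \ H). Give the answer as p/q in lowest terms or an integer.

The ambient interval has length m(A) = -2 - (-6) = 4.
Since the holes are disjoint and sit inside A, by finite additivity
  m(H) = sum_i (b_i - a_i), and m(A \ H) = m(A) - m(H).
Computing the hole measures:
  m(H_1) = -9/2 - (-5) = 1/2.
  m(H_2) = -3 - (-7/2) = 1/2.
Summed: m(H) = 1/2 + 1/2 = 1.
So m(A \ H) = 4 - 1 = 3.

3


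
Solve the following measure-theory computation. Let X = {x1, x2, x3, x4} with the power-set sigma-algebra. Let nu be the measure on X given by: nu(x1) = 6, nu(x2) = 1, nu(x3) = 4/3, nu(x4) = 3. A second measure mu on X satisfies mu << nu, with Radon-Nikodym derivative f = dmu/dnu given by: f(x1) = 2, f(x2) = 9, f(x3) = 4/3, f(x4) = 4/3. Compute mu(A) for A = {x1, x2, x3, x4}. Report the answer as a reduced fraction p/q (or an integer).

By the defining property of the Radon-Nikodym derivative, for every measurable set A,
  mu(A) = integral_A f dnu.
Since nu is a discrete measure concentrated on the atoms of X, the integral over A reduces to the sum
  mu(A) = sum_{x in A} f(x) * nu({x}).
Computing each term:
  x1: f(x1) * nu(x1) = 2 * 6 = 12.
  x2: f(x2) * nu(x2) = 9 * 1 = 9.
  x3: f(x3) * nu(x3) = 4/3 * 4/3 = 16/9.
  x4: f(x4) * nu(x4) = 4/3 * 3 = 4.
Summing: mu(A) = 12 + 9 + 16/9 + 4 = 241/9.

241/9


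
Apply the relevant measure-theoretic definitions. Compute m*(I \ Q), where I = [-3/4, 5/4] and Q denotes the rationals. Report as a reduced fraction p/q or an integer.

The interval I = [-3/4, 5/4] has m(I) = 5/4 - (-3/4) = 2 (endpoints are measure-zero, so open/closed/half-open agree). Write I = (I cap Q) u (I \ Q). The rationals in I are countable, so m*(I cap Q) = 0 (cover each rational by intervals whose total length is arbitrarily small). By countable subadditivity m*(I) <= m*(I cap Q) + m*(I \ Q), hence m*(I \ Q) >= m(I) = 2. The reverse inequality m*(I \ Q) <= m*(I) = 2 is trivial since (I \ Q) is a subset of I. Therefore m*(I \ Q) = 2.

2


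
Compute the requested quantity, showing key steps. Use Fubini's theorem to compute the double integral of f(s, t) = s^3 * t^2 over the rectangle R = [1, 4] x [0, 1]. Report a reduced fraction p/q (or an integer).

f(s, t) is a tensor product of a function of s and a function of t, and both factors are bounded continuous (hence Lebesgue integrable) on the rectangle, so Fubini's theorem applies:
  integral_R f d(m x m) = (integral_a1^b1 s^3 ds) * (integral_a2^b2 t^2 dt).
Inner integral in s: integral_{1}^{4} s^3 ds = (4^4 - 1^4)/4
  = 255/4.
Inner integral in t: integral_{0}^{1} t^2 dt = (1^3 - 0^3)/3
  = 1/3.
Product: (255/4) * (1/3) = 85/4.

85/4


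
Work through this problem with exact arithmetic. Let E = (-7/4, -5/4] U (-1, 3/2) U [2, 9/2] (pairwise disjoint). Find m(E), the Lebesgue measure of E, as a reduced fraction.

For pairwise disjoint intervals, m(union_i I_i) = sum_i m(I_i),
and m is invariant under swapping open/closed endpoints (single points have measure 0).
So m(E) = sum_i (b_i - a_i).
  I_1 has length -5/4 - (-7/4) = 1/2.
  I_2 has length 3/2 - (-1) = 5/2.
  I_3 has length 9/2 - 2 = 5/2.
Summing:
  m(E) = 1/2 + 5/2 + 5/2 = 11/2.

11/2


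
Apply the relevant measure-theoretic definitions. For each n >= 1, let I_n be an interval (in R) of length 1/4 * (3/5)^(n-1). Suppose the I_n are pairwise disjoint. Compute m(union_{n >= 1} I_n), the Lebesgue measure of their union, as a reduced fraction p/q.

By countable additivity of the Lebesgue measure on pairwise disjoint measurable sets,
  m(union_{n >= 1} I_n) = sum_{n >= 1} m(I_n) = sum_{n >= 1} a * r^(n-1),
  with a = 1/4 and r = 3/5.
Since 0 < r = 3/5 < 1, the geometric series converges:
  sum_{n >= 1} a * r^(n-1) = a / (1 - r).
  = 1/4 / (1 - 3/5)
  = 1/4 / (2/5)
  = 5/8.

5/8


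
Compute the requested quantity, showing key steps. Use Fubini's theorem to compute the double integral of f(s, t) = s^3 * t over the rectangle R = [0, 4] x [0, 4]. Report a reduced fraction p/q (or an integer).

f(s, t) is a tensor product of a function of s and a function of t, and both factors are bounded continuous (hence Lebesgue integrable) on the rectangle, so Fubini's theorem applies:
  integral_R f d(m x m) = (integral_a1^b1 s^3 ds) * (integral_a2^b2 t dt).
Inner integral in s: integral_{0}^{4} s^3 ds = (4^4 - 0^4)/4
  = 64.
Inner integral in t: integral_{0}^{4} t dt = (4^2 - 0^2)/2
  = 8.
Product: (64) * (8) = 512.

512


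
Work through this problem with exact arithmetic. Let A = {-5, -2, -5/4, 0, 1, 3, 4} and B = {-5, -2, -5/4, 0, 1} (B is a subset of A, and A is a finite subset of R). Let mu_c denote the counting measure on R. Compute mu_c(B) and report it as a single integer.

Counting measure assigns mu_c(E) = |E| (number of elements) when E is finite.
B has 5 element(s), so mu_c(B) = 5.

5


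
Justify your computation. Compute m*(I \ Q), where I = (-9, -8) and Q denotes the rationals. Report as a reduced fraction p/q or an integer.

The interval I = (-9, -8) has m(I) = -8 - (-9) = 1 (endpoints are measure-zero, so open/closed/half-open agree). Write I = (I cap Q) u (I \ Q). The rationals in I are countable, so m*(I cap Q) = 0 (cover each rational by intervals whose total length is arbitrarily small). By countable subadditivity m*(I) <= m*(I cap Q) + m*(I \ Q), hence m*(I \ Q) >= m(I) = 1. The reverse inequality m*(I \ Q) <= m*(I) = 1 is trivial since (I \ Q) is a subset of I. Therefore m*(I \ Q) = 1.

1


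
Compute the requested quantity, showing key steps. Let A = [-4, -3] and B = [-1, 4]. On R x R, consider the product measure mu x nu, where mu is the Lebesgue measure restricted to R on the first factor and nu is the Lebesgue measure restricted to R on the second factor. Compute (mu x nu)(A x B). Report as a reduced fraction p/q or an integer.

For a measurable rectangle A x B, the product measure satisfies
  (mu x nu)(A x B) = mu(A) * nu(B).
  mu(A) = 1.
  nu(B) = 5.
  (mu x nu)(A x B) = 1 * 5 = 5.

5


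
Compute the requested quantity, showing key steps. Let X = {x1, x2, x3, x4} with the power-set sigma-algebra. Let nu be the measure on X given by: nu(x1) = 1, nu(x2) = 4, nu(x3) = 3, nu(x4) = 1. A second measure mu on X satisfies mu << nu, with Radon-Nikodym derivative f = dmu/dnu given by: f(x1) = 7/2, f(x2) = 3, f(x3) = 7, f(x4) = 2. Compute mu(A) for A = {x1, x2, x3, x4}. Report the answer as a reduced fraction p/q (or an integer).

By the defining property of the Radon-Nikodym derivative, for every measurable set A,
  mu(A) = integral_A f dnu.
Since nu is a discrete measure concentrated on the atoms of X, the integral over A reduces to the sum
  mu(A) = sum_{x in A} f(x) * nu({x}).
Computing each term:
  x1: f(x1) * nu(x1) = 7/2 * 1 = 7/2.
  x2: f(x2) * nu(x2) = 3 * 4 = 12.
  x3: f(x3) * nu(x3) = 7 * 3 = 21.
  x4: f(x4) * nu(x4) = 2 * 1 = 2.
Summing: mu(A) = 7/2 + 12 + 21 + 2 = 77/2.

77/2


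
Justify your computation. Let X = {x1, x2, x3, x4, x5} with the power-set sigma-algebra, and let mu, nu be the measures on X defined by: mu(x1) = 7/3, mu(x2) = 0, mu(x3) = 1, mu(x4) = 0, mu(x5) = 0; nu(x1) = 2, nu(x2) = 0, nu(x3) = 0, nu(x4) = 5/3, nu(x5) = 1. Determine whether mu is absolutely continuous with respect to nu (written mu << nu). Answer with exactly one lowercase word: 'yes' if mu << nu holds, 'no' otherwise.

mu << nu means: every nu-null measurable set is also mu-null; equivalently, for every atom x, if nu({x}) = 0 then mu({x}) = 0.
Checking each atom:
  x1: nu = 2 > 0 -> no constraint.
  x2: nu = 0, mu = 0 -> consistent with mu << nu.
  x3: nu = 0, mu = 1 > 0 -> violates mu << nu.
  x4: nu = 5/3 > 0 -> no constraint.
  x5: nu = 1 > 0 -> no constraint.
The atom(s) x3 violate the condition (nu = 0 but mu > 0). Therefore mu is NOT absolutely continuous w.r.t. nu.

no


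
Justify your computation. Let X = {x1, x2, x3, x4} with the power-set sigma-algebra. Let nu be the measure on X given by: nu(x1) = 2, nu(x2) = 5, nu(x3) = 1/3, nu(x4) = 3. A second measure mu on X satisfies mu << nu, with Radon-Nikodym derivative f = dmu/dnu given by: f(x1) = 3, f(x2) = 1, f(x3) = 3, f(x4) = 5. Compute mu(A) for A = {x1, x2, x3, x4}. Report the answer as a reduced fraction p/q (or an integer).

By the defining property of the Radon-Nikodym derivative, for every measurable set A,
  mu(A) = integral_A f dnu.
Since nu is a discrete measure concentrated on the atoms of X, the integral over A reduces to the sum
  mu(A) = sum_{x in A} f(x) * nu({x}).
Computing each term:
  x1: f(x1) * nu(x1) = 3 * 2 = 6.
  x2: f(x2) * nu(x2) = 1 * 5 = 5.
  x3: f(x3) * nu(x3) = 3 * 1/3 = 1.
  x4: f(x4) * nu(x4) = 5 * 3 = 15.
Summing: mu(A) = 6 + 5 + 1 + 15 = 27.

27


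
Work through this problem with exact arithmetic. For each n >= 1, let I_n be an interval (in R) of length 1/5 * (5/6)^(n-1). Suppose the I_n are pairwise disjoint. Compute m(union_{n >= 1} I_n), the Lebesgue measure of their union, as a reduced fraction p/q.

By countable additivity of the Lebesgue measure on pairwise disjoint measurable sets,
  m(union_{n >= 1} I_n) = sum_{n >= 1} m(I_n) = sum_{n >= 1} a * r^(n-1),
  with a = 1/5 and r = 5/6.
Since 0 < r = 5/6 < 1, the geometric series converges:
  sum_{n >= 1} a * r^(n-1) = a / (1 - r).
  = 1/5 / (1 - 5/6)
  = 1/5 / (1/6)
  = 6/5.

6/5


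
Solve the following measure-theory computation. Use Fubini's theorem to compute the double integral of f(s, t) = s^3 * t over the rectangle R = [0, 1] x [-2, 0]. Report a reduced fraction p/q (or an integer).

f(s, t) is a tensor product of a function of s and a function of t, and both factors are bounded continuous (hence Lebesgue integrable) on the rectangle, so Fubini's theorem applies:
  integral_R f d(m x m) = (integral_a1^b1 s^3 ds) * (integral_a2^b2 t dt).
Inner integral in s: integral_{0}^{1} s^3 ds = (1^4 - 0^4)/4
  = 1/4.
Inner integral in t: integral_{-2}^{0} t dt = (0^2 - (-2)^2)/2
  = -2.
Product: (1/4) * (-2) = -1/2.

-1/2


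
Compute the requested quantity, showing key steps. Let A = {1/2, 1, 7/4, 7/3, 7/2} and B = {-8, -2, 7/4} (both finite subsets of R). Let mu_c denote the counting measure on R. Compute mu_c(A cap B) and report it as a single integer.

Counting measure on a finite set equals cardinality. mu_c(A cap B) = |A cap B| (elements appearing in both).
Enumerating the elements of A that also lie in B gives 1 element(s).
So mu_c(A cap B) = 1.

1


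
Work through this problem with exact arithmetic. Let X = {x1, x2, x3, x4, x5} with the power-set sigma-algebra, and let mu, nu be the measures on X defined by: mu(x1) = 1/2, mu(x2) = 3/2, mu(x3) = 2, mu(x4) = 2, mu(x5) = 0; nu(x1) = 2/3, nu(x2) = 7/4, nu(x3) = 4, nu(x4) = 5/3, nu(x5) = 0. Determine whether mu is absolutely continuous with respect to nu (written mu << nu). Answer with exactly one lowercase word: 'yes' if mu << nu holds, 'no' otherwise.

mu << nu means: every nu-null measurable set is also mu-null; equivalently, for every atom x, if nu({x}) = 0 then mu({x}) = 0.
Checking each atom:
  x1: nu = 2/3 > 0 -> no constraint.
  x2: nu = 7/4 > 0 -> no constraint.
  x3: nu = 4 > 0 -> no constraint.
  x4: nu = 5/3 > 0 -> no constraint.
  x5: nu = 0, mu = 0 -> consistent with mu << nu.
No atom violates the condition. Therefore mu << nu.

yes


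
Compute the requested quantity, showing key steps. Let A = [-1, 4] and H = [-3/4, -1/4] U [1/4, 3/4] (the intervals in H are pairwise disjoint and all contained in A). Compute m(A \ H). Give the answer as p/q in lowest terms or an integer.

The ambient interval has length m(A) = 4 - (-1) = 5.
Since the holes are disjoint and sit inside A, by finite additivity
  m(H) = sum_i (b_i - a_i), and m(A \ H) = m(A) - m(H).
Computing the hole measures:
  m(H_1) = -1/4 - (-3/4) = 1/2.
  m(H_2) = 3/4 - 1/4 = 1/2.
Summed: m(H) = 1/2 + 1/2 = 1.
So m(A \ H) = 5 - 1 = 4.

4


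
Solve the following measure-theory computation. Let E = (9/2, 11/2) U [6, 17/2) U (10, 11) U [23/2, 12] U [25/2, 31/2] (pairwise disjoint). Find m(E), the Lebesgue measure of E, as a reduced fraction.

For pairwise disjoint intervals, m(union_i I_i) = sum_i m(I_i),
and m is invariant under swapping open/closed endpoints (single points have measure 0).
So m(E) = sum_i (b_i - a_i).
  I_1 has length 11/2 - 9/2 = 1.
  I_2 has length 17/2 - 6 = 5/2.
  I_3 has length 11 - 10 = 1.
  I_4 has length 12 - 23/2 = 1/2.
  I_5 has length 31/2 - 25/2 = 3.
Summing:
  m(E) = 1 + 5/2 + 1 + 1/2 + 3 = 8.

8


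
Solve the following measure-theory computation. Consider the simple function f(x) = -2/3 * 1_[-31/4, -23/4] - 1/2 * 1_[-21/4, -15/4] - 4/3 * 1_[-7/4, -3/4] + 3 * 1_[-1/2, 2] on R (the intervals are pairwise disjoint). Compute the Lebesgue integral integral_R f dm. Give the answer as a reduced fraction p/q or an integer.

For a simple function f = sum_i c_i * 1_{A_i} with disjoint A_i,
  integral f dm = sum_i c_i * m(A_i).
Lengths of the A_i:
  m(A_1) = -23/4 - (-31/4) = 2.
  m(A_2) = -15/4 - (-21/4) = 3/2.
  m(A_3) = -3/4 - (-7/4) = 1.
  m(A_4) = 2 - (-1/2) = 5/2.
Contributions c_i * m(A_i):
  (-2/3) * (2) = -4/3.
  (-1/2) * (3/2) = -3/4.
  (-4/3) * (1) = -4/3.
  (3) * (5/2) = 15/2.
Total: -4/3 - 3/4 - 4/3 + 15/2 = 49/12.

49/12


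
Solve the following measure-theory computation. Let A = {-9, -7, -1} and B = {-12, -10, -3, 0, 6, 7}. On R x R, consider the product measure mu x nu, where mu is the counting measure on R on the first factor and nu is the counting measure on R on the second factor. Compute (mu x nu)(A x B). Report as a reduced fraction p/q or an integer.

For a measurable rectangle A x B, the product measure satisfies
  (mu x nu)(A x B) = mu(A) * nu(B).
  mu(A) = 3.
  nu(B) = 6.
  (mu x nu)(A x B) = 3 * 6 = 18.

18


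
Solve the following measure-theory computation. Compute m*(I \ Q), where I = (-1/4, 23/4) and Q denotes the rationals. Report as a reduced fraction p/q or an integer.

The interval I = (-1/4, 23/4) has m(I) = 23/4 - (-1/4) = 6 (endpoints are measure-zero, so open/closed/half-open agree). Write I = (I cap Q) u (I \ Q). The rationals in I are countable, so m*(I cap Q) = 0 (cover each rational by intervals whose total length is arbitrarily small). By countable subadditivity m*(I) <= m*(I cap Q) + m*(I \ Q), hence m*(I \ Q) >= m(I) = 6. The reverse inequality m*(I \ Q) <= m*(I) = 6 is trivial since (I \ Q) is a subset of I. Therefore m*(I \ Q) = 6.

6


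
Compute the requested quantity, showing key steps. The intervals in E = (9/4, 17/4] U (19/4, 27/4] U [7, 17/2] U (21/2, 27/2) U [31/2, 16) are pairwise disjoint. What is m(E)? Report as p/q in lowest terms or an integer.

For pairwise disjoint intervals, m(union_i I_i) = sum_i m(I_i),
and m is invariant under swapping open/closed endpoints (single points have measure 0).
So m(E) = sum_i (b_i - a_i).
  I_1 has length 17/4 - 9/4 = 2.
  I_2 has length 27/4 - 19/4 = 2.
  I_3 has length 17/2 - 7 = 3/2.
  I_4 has length 27/2 - 21/2 = 3.
  I_5 has length 16 - 31/2 = 1/2.
Summing:
  m(E) = 2 + 2 + 3/2 + 3 + 1/2 = 9.

9


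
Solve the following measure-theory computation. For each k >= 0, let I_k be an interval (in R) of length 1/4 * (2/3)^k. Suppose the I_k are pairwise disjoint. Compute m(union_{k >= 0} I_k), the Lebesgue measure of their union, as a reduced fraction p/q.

By countable additivity of the Lebesgue measure on pairwise disjoint measurable sets,
  m(union_{k >= 0} I_k) = sum_{k >= 0} m(I_k) = sum_{k >= 0} a * r^k,
  with a = 1/4 and r = 2/3.
Since 0 < r = 2/3 < 1, the geometric series converges:
  sum_{k >= 0} a * r^k = a / (1 - r).
  = 1/4 / (1 - 2/3)
  = 1/4 / (1/3)
  = 3/4.

3/4


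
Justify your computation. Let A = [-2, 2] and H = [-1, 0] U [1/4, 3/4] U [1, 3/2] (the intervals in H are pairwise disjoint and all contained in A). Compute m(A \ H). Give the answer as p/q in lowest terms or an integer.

The ambient interval has length m(A) = 2 - (-2) = 4.
Since the holes are disjoint and sit inside A, by finite additivity
  m(H) = sum_i (b_i - a_i), and m(A \ H) = m(A) - m(H).
Computing the hole measures:
  m(H_1) = 0 - (-1) = 1.
  m(H_2) = 3/4 - 1/4 = 1/2.
  m(H_3) = 3/2 - 1 = 1/2.
Summed: m(H) = 1 + 1/2 + 1/2 = 2.
So m(A \ H) = 4 - 2 = 2.

2


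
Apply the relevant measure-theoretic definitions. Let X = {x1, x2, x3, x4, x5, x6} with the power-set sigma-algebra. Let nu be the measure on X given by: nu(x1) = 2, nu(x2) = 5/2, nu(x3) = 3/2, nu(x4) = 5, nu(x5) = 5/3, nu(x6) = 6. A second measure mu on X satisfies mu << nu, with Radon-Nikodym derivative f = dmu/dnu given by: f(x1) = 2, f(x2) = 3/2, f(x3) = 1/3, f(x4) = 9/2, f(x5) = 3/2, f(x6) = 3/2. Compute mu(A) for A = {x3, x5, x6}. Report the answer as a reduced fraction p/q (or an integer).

By the defining property of the Radon-Nikodym derivative, for every measurable set A,
  mu(A) = integral_A f dnu.
Since nu is a discrete measure concentrated on the atoms of X, the integral over A reduces to the sum
  mu(A) = sum_{x in A} f(x) * nu({x}).
Computing each term:
  x3: f(x3) * nu(x3) = 1/3 * 3/2 = 1/2.
  x5: f(x5) * nu(x5) = 3/2 * 5/3 = 5/2.
  x6: f(x6) * nu(x6) = 3/2 * 6 = 9.
Summing: mu(A) = 1/2 + 5/2 + 9 = 12.

12


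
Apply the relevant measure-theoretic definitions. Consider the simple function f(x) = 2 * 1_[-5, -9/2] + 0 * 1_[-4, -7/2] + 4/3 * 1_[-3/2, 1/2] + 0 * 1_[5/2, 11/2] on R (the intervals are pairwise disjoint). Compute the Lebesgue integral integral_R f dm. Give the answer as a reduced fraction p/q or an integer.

For a simple function f = sum_i c_i * 1_{A_i} with disjoint A_i,
  integral f dm = sum_i c_i * m(A_i).
Lengths of the A_i:
  m(A_1) = -9/2 - (-5) = 1/2.
  m(A_2) = -7/2 - (-4) = 1/2.
  m(A_3) = 1/2 - (-3/2) = 2.
  m(A_4) = 11/2 - 5/2 = 3.
Contributions c_i * m(A_i):
  (2) * (1/2) = 1.
  (0) * (1/2) = 0.
  (4/3) * (2) = 8/3.
  (0) * (3) = 0.
Total: 1 + 0 + 8/3 + 0 = 11/3.

11/3


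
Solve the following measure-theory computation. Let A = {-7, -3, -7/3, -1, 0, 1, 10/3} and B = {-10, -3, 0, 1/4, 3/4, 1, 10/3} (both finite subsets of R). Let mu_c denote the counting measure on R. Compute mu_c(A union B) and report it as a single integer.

Counting measure on a finite set equals cardinality. By inclusion-exclusion, |A union B| = |A| + |B| - |A cap B|.
|A| = 7, |B| = 7, |A cap B| = 4.
So mu_c(A union B) = 7 + 7 - 4 = 10.

10


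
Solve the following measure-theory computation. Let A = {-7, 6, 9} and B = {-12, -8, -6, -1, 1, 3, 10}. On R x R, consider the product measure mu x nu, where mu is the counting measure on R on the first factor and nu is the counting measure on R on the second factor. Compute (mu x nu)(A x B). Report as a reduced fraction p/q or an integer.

For a measurable rectangle A x B, the product measure satisfies
  (mu x nu)(A x B) = mu(A) * nu(B).
  mu(A) = 3.
  nu(B) = 7.
  (mu x nu)(A x B) = 3 * 7 = 21.

21


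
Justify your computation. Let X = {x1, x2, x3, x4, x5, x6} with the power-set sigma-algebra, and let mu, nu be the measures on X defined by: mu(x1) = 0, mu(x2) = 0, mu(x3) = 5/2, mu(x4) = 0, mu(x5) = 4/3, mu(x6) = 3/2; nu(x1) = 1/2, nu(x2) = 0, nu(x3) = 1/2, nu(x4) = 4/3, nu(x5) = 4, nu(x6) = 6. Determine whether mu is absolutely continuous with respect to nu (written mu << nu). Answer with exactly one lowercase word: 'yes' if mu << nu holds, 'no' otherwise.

mu << nu means: every nu-null measurable set is also mu-null; equivalently, for every atom x, if nu({x}) = 0 then mu({x}) = 0.
Checking each atom:
  x1: nu = 1/2 > 0 -> no constraint.
  x2: nu = 0, mu = 0 -> consistent with mu << nu.
  x3: nu = 1/2 > 0 -> no constraint.
  x4: nu = 4/3 > 0 -> no constraint.
  x5: nu = 4 > 0 -> no constraint.
  x6: nu = 6 > 0 -> no constraint.
No atom violates the condition. Therefore mu << nu.

yes


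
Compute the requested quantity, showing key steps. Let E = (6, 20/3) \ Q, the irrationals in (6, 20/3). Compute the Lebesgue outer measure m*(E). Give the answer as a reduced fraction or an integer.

The interval I = (6, 20/3) has m(I) = 20/3 - 6 = 2/3 (endpoints are measure-zero, so open/closed/half-open agree). Write I = (I cap Q) u (I \ Q). The rationals in I are countable, so m*(I cap Q) = 0 (cover each rational by intervals whose total length is arbitrarily small). By countable subadditivity m*(I) <= m*(I cap Q) + m*(I \ Q), hence m*(I \ Q) >= m(I) = 2/3. The reverse inequality m*(I \ Q) <= m*(I) = 2/3 is trivial since (I \ Q) is a subset of I. Therefore m*(I \ Q) = 2/3.

2/3


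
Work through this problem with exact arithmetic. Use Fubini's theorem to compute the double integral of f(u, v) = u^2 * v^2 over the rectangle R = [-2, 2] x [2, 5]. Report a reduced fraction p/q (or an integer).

f(u, v) is a tensor product of a function of u and a function of v, and both factors are bounded continuous (hence Lebesgue integrable) on the rectangle, so Fubini's theorem applies:
  integral_R f d(m x m) = (integral_a1^b1 u^2 du) * (integral_a2^b2 v^2 dv).
Inner integral in u: integral_{-2}^{2} u^2 du = (2^3 - (-2)^3)/3
  = 16/3.
Inner integral in v: integral_{2}^{5} v^2 dv = (5^3 - 2^3)/3
  = 39.
Product: (16/3) * (39) = 208.

208


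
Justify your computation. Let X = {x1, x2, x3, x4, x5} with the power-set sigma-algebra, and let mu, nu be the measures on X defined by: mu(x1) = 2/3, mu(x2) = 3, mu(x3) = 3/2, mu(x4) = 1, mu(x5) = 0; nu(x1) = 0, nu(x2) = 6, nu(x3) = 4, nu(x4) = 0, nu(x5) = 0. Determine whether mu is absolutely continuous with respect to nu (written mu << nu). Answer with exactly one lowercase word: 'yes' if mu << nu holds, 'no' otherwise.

mu << nu means: every nu-null measurable set is also mu-null; equivalently, for every atom x, if nu({x}) = 0 then mu({x}) = 0.
Checking each atom:
  x1: nu = 0, mu = 2/3 > 0 -> violates mu << nu.
  x2: nu = 6 > 0 -> no constraint.
  x3: nu = 4 > 0 -> no constraint.
  x4: nu = 0, mu = 1 > 0 -> violates mu << nu.
  x5: nu = 0, mu = 0 -> consistent with mu << nu.
The atom(s) x1, x4 violate the condition (nu = 0 but mu > 0). Therefore mu is NOT absolutely continuous w.r.t. nu.

no
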